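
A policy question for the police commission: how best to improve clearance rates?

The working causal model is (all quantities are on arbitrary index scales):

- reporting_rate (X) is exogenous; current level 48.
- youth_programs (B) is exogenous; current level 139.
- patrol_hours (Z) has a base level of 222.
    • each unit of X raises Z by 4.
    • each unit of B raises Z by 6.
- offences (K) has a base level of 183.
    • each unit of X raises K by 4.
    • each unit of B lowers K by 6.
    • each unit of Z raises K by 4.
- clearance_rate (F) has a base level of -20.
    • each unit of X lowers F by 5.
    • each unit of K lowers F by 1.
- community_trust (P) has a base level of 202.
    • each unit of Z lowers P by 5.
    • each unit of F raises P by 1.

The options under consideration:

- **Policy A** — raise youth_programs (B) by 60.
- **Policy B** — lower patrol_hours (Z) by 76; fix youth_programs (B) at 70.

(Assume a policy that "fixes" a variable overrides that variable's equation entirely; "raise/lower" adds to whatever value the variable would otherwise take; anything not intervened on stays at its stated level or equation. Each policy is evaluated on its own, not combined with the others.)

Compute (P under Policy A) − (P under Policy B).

-6876

Policy A (B + 60):
  X = 48
  B = 139 + 60 = 199
  Z = 222 + 4·48 + 6·199 = 1608
  K = 183 + 4·48 − 6·199 + 4·1608 = 5613
  F = -20 − 5·48 − 5613 = -5873
  P = 202 − 5·1608 + (-5873) = -13711
Policy B (Z − 76, B := 70):
  X = 48
  B = 70
  Z = 222 + 4·48 + 6·70 (−76 from intervention) = 758
  K = 183 + 4·48 − 6·70 + 4·758 = 2987
  F = -20 − 5·48 − 2987 = -3247
  P = 202 − 5·758 + (-3247) = -6835
P: -13711 − (-6835) = -6876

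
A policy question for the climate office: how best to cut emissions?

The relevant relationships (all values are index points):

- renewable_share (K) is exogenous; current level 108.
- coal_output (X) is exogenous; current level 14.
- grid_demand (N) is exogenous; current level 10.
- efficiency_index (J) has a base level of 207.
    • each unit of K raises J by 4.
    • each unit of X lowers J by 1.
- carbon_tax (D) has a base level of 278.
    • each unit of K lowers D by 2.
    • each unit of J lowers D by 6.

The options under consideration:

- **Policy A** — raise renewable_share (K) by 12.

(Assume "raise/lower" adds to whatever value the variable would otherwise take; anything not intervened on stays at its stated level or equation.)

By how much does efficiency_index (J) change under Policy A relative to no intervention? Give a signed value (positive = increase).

48

Baseline:
  K = 108
  X = 14
  J = 207 + 4·108 − 14 = 625
Policy A (K + 12):
  K = 108 + 12 = 120
  X = 14
  J = 207 + 4·120 − 14 = 673
Change in J: 673 − 625 = 48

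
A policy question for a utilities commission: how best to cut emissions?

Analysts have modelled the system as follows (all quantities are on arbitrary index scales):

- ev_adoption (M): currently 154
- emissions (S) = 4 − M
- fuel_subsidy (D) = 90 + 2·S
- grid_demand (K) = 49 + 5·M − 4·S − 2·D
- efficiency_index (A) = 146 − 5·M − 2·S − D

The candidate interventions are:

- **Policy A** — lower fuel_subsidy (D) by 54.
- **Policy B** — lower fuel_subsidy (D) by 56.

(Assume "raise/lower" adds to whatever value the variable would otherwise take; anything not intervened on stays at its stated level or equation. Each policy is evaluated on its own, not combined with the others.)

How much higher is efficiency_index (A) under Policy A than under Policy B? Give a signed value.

-2

Policy A (D − 54):
  M = 154
  S = 4 − 154 = -150
  D = 90 + 2·(-150) (−54 from intervention) = -264
  A = 146 − 5·154 − 2·(-150) − (-264) = -60
Policy B (D − 56):
  M = 154
  S = 4 − 154 = -150
  D = 90 + 2·(-150) (−56 from intervention) = -266
  A = 146 − 5·154 − 2·(-150) − (-266) = -58
A: -60 − (-58) = -2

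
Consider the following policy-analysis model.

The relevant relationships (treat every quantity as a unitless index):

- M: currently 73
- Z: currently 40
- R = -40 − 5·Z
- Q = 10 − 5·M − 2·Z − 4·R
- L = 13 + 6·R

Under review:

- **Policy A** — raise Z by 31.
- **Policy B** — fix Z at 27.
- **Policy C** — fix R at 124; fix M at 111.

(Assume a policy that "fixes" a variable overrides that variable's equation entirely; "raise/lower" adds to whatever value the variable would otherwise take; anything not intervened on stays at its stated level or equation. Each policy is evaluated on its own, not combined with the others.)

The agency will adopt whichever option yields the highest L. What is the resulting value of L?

Policy A (Z + 31):
  Z = 40 + 31 = 71
  R = -40 − 5·71 = -395
  L = 13 + 6·(-395) = -2357
Policy B (Z := 27):
  Z = 27
  R = -40 − 5·27 = -175
  L = 13 + 6·(-175) = -1037
Policy C (R := 124, M := 111):
  Z = 40
  R = 124
  L = 13 + 6·124 = 757
Comparing — Policy A: L=-2357, Policy B: L=-1037, Policy C: L=757. Highest is 757 (Policy C).

757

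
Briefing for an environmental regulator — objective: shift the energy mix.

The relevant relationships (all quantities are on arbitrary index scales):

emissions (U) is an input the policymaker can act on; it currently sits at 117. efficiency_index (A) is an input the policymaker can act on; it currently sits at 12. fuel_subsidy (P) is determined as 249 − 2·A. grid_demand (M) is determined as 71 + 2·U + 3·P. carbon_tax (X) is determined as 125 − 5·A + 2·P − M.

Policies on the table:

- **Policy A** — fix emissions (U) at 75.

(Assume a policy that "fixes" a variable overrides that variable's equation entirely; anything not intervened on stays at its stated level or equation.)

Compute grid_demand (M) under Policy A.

896

Policy A (U := 75):
  U = 75
  A = 12
  P = 249 − 2·12 = 225
  M = 71 + 2·75 + 3·225 = 896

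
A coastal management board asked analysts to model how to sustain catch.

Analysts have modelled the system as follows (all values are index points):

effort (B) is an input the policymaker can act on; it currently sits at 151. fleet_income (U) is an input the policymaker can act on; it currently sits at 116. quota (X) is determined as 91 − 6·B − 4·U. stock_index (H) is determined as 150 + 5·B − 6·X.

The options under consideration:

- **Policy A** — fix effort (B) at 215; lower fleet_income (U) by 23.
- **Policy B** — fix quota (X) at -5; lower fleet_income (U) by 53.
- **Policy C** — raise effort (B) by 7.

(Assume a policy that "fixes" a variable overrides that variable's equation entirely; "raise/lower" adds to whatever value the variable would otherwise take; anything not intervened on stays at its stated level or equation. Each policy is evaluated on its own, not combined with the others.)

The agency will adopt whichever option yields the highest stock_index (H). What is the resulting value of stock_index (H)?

Policy A (B := 215, U − 23):
  B = 215
  U = 116 − 23 = 93
  X = 91 − 6·215 − 4·93 = -1571
  H = 150 + 5·215 − 6·(-1571) = 10651
Policy B (X := -5, U − 53):
  B = 151
  U = 116 − 53 = 63
  X = -5
  H = 150 + 5·151 − 6·(-5) = 935
Policy C (B + 7):
  B = 151 + 7 = 158
  U = 116
  X = 91 − 6·158 − 4·116 = -1321
  H = 150 + 5·158 − 6·(-1321) = 8866
Comparing — Policy A: H=10651, Policy B: H=935, Policy C: H=8866. Highest is 10651 (Policy A).

10651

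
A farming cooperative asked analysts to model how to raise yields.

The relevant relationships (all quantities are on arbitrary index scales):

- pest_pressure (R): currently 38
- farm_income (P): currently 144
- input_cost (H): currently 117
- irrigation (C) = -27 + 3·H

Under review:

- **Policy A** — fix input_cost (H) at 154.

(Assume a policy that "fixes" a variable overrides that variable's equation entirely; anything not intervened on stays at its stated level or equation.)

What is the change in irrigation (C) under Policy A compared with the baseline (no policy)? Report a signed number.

111

Baseline:
  H = 117
  C = -27 + 3·117 = 324
Policy A (H := 154):
  H = 154
  C = -27 + 3·154 = 435
Change in C: 435 − 324 = 111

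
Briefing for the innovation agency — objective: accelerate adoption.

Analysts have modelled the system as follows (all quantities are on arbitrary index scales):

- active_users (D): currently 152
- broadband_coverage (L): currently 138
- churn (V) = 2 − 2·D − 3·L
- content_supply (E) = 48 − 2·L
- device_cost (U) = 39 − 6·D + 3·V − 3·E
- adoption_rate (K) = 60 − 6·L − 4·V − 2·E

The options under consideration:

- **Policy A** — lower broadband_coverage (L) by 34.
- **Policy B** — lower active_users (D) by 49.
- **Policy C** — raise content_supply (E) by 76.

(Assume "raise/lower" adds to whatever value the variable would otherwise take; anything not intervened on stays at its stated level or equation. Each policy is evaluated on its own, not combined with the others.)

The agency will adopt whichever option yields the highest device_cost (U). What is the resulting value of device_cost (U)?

-1749

Policy A (L − 34):
  D = 152
  L = 138 − 34 = 104
  V = 2 − 2·152 − 3·104 = -614
  E = 48 − 2·104 = -160
  U = 39 − 6·152 + 3·(-614) − 3·(-160) = -2235
Policy B (D − 49):
  D = 152 − 49 = 103
  L = 138
  V = 2 − 2·103 − 3·138 = -618
  E = 48 − 2·138 = -228
  U = 39 − 6·103 + 3·(-618) − 3·(-228) = -1749
Policy C (E + 76):
  D = 152
  L = 138
  V = 2 − 2·152 − 3·138 = -716
  E = 48 − 2·138 (+76 from intervention) = -152
  U = 39 − 6·152 + 3·(-716) − 3·(-152) = -2565
Comparing — Policy A: U=-2235, Policy B: U=-1749, Policy C: U=-2565. Highest is -1749 (Policy B).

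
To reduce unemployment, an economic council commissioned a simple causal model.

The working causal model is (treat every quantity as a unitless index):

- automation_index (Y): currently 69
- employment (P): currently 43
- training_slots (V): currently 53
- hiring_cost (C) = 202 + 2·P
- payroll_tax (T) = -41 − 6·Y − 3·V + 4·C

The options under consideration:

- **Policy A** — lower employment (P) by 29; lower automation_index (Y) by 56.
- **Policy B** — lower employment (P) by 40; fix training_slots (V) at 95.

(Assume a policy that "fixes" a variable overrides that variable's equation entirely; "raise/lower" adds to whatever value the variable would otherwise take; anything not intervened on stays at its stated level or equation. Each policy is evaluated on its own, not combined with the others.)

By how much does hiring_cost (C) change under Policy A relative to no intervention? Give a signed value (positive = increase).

Baseline:
  P = 43
  C = 202 + 2·43 = 288
Policy A (P − 29, Y − 56):
  P = 43 − 29 = 14
  C = 202 + 2·14 = 230
Change in C: 230 − 288 = -58

-58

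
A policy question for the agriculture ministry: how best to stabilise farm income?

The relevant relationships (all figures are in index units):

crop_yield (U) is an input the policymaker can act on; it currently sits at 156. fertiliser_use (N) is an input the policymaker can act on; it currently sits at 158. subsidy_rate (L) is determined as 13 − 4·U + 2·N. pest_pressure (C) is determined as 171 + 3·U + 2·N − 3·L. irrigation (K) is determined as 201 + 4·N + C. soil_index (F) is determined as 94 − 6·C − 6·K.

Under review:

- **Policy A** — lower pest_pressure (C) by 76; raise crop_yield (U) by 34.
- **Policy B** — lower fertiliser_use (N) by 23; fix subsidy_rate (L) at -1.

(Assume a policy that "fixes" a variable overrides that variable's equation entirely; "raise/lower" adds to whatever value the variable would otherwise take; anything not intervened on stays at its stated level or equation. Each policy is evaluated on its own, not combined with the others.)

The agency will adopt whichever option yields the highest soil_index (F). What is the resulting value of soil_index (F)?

Policy A (C − 76, U + 34):
  U = 156 + 34 = 190
  N = 158
  L = 13 − 4·190 + 2·158 = -431
  C = 171 + 3·190 + 2·158 − 3·(-431) (−76 from intervention) = 2274
  K = 201 + 4·158 + 2274 = 3107
  F = 94 − 6·2274 − 6·3107 = -32192
Policy B (N − 23, L := -1):
  U = 156
  N = 158 − 23 = 135
  L = -1
  C = 171 + 3·156 + 2·135 − 3·(-1) = 912
  K = 201 + 4·135 + 912 = 1653
  F = 94 − 6·912 − 6·1653 = -15296
Comparing — Policy A: F=-32192, Policy B: F=-15296. Highest is -15296 (Policy B).

-15296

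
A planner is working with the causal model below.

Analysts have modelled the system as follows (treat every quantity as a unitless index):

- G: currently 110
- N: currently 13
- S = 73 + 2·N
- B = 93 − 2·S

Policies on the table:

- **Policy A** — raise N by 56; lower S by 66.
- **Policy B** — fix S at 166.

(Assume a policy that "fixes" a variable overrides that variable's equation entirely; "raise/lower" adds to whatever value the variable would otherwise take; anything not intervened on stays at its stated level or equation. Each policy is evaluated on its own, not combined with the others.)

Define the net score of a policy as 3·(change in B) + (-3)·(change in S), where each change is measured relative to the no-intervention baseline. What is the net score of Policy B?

Baseline:
  N = 13
  S = 73 + 2·13 = 99
  B = 93 − 2·99 = -105
Policy B (S := 166):
  N = 13
  S = 166
  B = 93 − 2·166 = -239
ΔB = -239 − (-105) = -134; ΔS = 166 − 99 = 67
Score = 3·(-134) + (-3)·67 = -603

-603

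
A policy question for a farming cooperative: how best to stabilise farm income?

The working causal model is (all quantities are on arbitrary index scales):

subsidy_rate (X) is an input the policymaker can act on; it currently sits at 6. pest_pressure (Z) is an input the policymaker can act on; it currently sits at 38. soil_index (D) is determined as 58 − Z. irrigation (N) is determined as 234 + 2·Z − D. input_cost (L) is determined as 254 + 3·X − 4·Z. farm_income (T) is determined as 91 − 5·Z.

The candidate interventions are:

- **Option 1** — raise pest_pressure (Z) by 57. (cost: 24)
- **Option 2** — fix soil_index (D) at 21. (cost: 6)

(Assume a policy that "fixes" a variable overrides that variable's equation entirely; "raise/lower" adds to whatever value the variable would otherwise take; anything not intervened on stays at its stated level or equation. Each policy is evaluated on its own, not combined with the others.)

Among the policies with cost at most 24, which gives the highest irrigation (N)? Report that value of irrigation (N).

Option 1 (Z + 57):
  Z = 38 + 57 = 95
  D = 58 − 95 = -37
  N = 234 + 2·95 − (-37) = 461
Option 2 (D := 21):
  Z = 38
  D = 21
  N = 234 + 2·38 − 21 = 289
Comparing — Option 1: N=461, Option 2: N=289. Highest is 461 (Option 1).

461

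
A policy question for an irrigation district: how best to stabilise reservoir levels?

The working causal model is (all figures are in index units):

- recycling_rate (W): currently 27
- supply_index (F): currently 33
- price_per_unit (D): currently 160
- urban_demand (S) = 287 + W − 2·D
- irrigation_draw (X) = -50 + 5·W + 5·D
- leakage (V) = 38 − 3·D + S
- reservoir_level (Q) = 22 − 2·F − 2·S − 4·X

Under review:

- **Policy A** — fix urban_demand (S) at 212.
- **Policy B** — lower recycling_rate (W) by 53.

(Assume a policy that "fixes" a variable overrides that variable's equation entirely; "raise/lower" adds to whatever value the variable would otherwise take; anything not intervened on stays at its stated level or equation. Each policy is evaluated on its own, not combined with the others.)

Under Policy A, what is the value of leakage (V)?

Policy A (S := 212):
  W = 27
  D = 160
  S = 212
  V = 38 − 3·160 + 212 = -230

-230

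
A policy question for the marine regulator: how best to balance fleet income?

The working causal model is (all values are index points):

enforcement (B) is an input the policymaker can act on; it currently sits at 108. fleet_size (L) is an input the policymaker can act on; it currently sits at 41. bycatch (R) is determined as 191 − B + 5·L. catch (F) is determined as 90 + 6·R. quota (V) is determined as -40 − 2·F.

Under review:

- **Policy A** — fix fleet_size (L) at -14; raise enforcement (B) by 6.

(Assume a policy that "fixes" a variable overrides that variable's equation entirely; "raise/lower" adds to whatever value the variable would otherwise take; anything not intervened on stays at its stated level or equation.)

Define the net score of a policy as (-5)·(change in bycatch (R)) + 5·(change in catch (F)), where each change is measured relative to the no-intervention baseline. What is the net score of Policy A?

-7025

Baseline:
  B = 108
  L = 41
  R = 191 − 108 + 5·41 = 288
  F = 90 + 6·288 = 1818
Policy A (L := -14, B + 6):
  B = 108 + 6 = 114
  L = -14
  R = 191 − 114 + 5·(-14) = 7
  F = 90 + 6·7 = 132
ΔR = 7 − 288 = -281; ΔF = 132 − 1818 = -1686
Score = (-5)·(-281) + 5·(-1686) = -7025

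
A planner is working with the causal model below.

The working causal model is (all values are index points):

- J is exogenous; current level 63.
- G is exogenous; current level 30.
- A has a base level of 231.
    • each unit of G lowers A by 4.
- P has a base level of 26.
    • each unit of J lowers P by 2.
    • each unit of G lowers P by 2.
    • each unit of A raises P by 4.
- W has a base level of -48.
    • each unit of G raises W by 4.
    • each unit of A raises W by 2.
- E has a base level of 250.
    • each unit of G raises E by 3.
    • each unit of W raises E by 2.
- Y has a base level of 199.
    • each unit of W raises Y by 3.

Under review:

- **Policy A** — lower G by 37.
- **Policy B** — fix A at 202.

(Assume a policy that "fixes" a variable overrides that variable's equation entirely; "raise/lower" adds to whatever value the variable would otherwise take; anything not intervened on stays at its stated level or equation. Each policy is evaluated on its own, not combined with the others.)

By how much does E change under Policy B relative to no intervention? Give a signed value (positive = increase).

364

Baseline:
  G = 30
  A = 231 − 4·30 = 111
  W = -48 + 4·30 + 2·111 = 294
  E = 250 + 3·30 + 2·294 = 928
Policy B (A := 202):
  G = 30
  A = 202
  W = -48 + 4·30 + 2·202 = 476
  E = 250 + 3·30 + 2·476 = 1292
Change in E: 1292 − 928 = 364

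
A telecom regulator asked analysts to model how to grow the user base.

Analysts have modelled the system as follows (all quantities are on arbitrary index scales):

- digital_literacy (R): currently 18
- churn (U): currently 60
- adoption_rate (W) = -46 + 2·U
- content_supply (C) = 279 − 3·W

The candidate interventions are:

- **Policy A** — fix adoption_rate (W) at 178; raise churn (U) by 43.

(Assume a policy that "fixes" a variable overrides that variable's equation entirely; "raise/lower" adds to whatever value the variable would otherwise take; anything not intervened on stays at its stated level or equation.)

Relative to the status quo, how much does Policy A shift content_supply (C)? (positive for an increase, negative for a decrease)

Baseline:
  U = 60
  W = -46 + 2·60 = 74
  C = 279 − 3·74 = 57
Policy A (W := 178, U + 43):
  U = 60 + 43 = 103
  W = 178
  C = 279 − 3·178 = -255
Change in C: -255 − 57 = -312

-312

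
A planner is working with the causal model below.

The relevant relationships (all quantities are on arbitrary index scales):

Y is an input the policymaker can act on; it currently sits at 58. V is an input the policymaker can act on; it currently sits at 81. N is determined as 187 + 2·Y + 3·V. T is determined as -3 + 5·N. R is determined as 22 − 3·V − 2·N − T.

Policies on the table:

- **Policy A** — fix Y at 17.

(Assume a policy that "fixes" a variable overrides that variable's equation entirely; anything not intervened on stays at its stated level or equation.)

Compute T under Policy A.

Policy A (Y := 17):
  Y = 17
  V = 81
  N = 187 + 2·17 + 3·81 = 464
  T = -3 + 5·464 = 2317

2317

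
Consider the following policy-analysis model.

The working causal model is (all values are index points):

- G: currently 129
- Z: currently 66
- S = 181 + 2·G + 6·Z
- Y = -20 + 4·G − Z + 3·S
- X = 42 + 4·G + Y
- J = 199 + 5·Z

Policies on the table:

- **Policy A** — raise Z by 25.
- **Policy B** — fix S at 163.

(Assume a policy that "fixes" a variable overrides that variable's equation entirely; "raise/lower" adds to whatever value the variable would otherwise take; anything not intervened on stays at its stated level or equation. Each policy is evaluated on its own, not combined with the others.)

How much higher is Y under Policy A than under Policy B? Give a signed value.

Policy A (Z + 25):
  G = 129
  Z = 66 + 25 = 91
  S = 181 + 2·129 + 6·91 = 985
  Y = -20 + 4·129 − 91 + 3·985 = 3360
Policy B (S := 163):
  G = 129
  Z = 66
  S = 163
  Y = -20 + 4·129 − 66 + 3·163 = 919
Y: 3360 − 919 = 2441

2441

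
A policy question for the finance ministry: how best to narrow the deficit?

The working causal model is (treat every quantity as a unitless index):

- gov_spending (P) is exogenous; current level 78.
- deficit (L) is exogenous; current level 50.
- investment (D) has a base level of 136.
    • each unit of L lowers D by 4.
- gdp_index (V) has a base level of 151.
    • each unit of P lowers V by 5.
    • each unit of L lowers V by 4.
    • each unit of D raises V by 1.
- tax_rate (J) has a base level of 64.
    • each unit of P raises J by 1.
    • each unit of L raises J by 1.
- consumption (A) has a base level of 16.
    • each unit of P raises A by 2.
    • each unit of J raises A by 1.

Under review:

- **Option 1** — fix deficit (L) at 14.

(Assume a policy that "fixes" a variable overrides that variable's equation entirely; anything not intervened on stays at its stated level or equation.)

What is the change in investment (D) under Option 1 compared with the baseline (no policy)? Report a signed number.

144

Baseline:
  L = 50
  D = 136 − 4·50 = -64
Option 1 (L := 14):
  L = 14
  D = 136 − 4·14 = 80
Change in D: 80 − (-64) = 144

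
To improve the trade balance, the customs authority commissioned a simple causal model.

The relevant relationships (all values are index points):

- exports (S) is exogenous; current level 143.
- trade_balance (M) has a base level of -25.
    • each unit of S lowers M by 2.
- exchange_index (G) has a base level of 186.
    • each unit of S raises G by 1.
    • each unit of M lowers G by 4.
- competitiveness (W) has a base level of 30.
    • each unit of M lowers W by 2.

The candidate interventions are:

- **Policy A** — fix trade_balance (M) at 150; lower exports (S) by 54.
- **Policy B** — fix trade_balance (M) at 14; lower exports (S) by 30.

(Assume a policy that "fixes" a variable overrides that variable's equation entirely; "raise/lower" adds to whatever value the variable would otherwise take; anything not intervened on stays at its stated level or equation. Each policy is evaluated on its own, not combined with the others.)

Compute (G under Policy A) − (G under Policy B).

-568

Policy A (M := 150, S − 54):
  S = 143 − 54 = 89
  M = 150
  G = 186 + 89 − 4·150 = -325
Policy B (M := 14, S − 30):
  S = 143 − 30 = 113
  M = 14
  G = 186 + 113 − 4·14 = 243
G: -325 − 243 = -568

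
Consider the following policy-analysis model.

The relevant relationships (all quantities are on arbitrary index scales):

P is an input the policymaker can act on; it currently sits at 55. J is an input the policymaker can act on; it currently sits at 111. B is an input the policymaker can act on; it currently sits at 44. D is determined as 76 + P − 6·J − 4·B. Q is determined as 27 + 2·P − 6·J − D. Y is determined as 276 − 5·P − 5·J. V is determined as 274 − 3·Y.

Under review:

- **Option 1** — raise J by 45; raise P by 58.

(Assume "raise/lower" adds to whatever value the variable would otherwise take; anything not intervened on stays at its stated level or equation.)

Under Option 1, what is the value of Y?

Option 1 (J + 45, P + 58):
  P = 55 + 58 = 113
  J = 111 + 45 = 156
  Y = 276 − 5·113 − 5·156 = -1069

-1069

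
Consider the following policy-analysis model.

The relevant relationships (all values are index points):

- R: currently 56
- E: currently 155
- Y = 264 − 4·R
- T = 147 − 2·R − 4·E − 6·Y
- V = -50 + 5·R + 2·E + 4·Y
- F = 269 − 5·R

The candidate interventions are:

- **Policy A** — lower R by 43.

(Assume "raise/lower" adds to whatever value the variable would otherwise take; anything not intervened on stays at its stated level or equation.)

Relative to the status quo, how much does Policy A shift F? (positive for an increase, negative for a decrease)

215

Baseline:
  R = 56
  F = 269 − 5·56 = -11
Policy A (R − 43):
  R = 56 − 43 = 13
  F = 269 − 5·13 = 204
Change in F: 204 − (-11) = 215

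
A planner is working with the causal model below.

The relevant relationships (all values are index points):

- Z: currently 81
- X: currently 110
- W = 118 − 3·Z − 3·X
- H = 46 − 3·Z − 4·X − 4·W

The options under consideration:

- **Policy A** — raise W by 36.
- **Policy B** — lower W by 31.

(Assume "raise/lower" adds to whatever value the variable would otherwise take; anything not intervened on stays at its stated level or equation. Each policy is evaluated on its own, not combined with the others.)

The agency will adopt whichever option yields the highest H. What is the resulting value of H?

Policy A (W + 36):
  Z = 81
  X = 110
  W = 118 − 3·81 − 3·110 (+36 from intervention) = -419
  H = 46 − 3·81 − 4·110 − 4·(-419) = 1039
Policy B (W − 31):
  Z = 81
  X = 110
  W = 118 − 3·81 − 3·110 (−31 from intervention) = -486
  H = 46 − 3·81 − 4·110 − 4·(-486) = 1307
Comparing — Policy A: H=1039, Policy B: H=1307. Highest is 1307 (Policy B).

1307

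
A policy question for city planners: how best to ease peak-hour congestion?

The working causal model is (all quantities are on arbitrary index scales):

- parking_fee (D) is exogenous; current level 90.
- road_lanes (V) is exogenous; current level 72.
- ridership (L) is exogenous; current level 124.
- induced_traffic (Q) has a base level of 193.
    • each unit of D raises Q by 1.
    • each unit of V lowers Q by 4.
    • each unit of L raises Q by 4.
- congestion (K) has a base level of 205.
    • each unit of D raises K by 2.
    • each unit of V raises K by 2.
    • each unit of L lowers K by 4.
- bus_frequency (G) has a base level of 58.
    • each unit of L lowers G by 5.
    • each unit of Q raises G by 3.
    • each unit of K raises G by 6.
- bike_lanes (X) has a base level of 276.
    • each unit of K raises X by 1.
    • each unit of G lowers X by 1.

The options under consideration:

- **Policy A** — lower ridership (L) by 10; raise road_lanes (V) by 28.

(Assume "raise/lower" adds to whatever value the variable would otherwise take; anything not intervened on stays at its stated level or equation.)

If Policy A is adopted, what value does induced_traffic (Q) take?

Policy A (L − 10, V + 28):
  D = 90
  V = 72 + 28 = 100
  L = 124 − 10 = 114
  Q = 193 + 90 − 4·100 + 4·114 = 339

339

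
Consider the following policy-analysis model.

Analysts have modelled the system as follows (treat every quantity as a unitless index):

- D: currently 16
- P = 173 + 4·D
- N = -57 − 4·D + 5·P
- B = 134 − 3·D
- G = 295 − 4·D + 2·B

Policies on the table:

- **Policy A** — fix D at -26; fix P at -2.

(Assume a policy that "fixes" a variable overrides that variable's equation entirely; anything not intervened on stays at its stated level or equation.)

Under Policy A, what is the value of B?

212

Policy A (D := -26, P := -2):
  D = -26
  B = 134 − 3·(-26) = 212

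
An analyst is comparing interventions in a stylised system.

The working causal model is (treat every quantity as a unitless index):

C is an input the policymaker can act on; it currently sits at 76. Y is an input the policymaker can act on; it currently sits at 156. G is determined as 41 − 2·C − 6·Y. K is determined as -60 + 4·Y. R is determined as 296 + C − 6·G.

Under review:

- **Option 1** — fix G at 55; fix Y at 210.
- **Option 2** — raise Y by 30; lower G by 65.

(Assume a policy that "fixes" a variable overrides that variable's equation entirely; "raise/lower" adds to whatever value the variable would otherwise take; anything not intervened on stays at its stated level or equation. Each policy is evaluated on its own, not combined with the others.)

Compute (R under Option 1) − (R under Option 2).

Option 1 (G := 55, Y := 210):
  C = 76
  Y = 210
  G = 55
  R = 296 + 76 − 6·55 = 42
Option 2 (Y + 30, G − 65):
  C = 76
  Y = 156 + 30 = 186
  G = 41 − 2·76 − 6·186 (−65 from intervention) = -1292
  R = 296 + 76 − 6·(-1292) = 8124
R: 42 − 8124 = -8082

-8082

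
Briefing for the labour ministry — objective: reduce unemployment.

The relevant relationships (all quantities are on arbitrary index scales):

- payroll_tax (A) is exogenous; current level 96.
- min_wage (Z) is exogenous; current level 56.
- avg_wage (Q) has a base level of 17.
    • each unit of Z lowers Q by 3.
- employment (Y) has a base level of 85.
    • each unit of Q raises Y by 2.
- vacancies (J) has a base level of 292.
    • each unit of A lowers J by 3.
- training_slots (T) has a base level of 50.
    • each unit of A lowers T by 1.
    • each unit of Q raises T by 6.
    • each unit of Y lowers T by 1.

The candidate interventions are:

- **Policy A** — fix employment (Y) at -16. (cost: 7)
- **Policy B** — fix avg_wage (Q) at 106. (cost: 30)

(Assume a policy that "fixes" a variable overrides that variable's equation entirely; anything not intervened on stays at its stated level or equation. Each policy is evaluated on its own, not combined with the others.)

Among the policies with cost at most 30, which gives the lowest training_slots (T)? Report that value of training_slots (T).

Policy A (Y := -16):
  A = 96
  Z = 56
  Q = 17 − 3·56 = -151
  Y = -16
  T = 50 − 96 + 6·(-151) − (-16) = -936
Policy B (Q := 106):
  A = 96
  Z = 56
  Q = 106
  Y = 85 + 2·106 = 297
  T = 50 − 96 + 6·106 − 297 = 293
Comparing — Policy A: T=-936, Policy B: T=293. Lowest is -936 (Policy A).

-936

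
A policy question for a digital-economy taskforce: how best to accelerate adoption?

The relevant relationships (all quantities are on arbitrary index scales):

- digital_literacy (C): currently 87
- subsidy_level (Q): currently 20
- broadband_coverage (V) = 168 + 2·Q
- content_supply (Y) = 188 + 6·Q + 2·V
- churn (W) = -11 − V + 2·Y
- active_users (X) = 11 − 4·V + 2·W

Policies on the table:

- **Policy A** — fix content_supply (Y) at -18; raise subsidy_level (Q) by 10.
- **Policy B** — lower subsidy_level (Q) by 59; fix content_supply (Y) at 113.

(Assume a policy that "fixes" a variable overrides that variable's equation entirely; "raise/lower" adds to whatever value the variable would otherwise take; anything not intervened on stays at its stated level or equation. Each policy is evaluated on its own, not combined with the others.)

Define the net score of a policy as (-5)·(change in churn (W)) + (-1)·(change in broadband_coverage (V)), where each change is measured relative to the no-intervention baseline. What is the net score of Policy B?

Baseline:
  Q = 20
  V = 168 + 2·20 = 208
  Y = 188 + 6·20 + 2·208 = 724
  W = -11 − 208 + 2·724 = 1229
Policy B (Q − 59, Y := 113):
  Q = 20 − 59 = -39
  V = 168 + 2·(-39) = 90
  Y = 113
  W = -11 − 90 + 2·113 = 125
ΔW = 125 − 1229 = -1104; ΔV = 90 − 208 = -118
Score = (-5)·(-1104) + (-1)·(-118) = 5638

5638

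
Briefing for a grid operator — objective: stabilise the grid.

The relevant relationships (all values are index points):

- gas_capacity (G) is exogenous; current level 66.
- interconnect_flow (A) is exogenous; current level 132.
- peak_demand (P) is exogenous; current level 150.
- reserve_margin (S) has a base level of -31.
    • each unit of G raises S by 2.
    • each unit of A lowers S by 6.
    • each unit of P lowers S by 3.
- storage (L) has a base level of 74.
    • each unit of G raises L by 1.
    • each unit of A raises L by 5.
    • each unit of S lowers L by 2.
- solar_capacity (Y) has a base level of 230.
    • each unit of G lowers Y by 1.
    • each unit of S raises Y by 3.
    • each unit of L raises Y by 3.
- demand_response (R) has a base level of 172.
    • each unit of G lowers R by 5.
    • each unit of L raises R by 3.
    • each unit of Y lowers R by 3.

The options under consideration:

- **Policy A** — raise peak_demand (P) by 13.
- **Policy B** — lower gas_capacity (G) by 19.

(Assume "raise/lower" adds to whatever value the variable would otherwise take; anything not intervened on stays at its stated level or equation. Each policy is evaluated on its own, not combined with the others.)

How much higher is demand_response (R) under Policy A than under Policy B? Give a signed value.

Policy A (P + 13):
  G = 66
  A = 132
  P = 150 + 13 = 163
  S = -31 + 2·66 − 6·132 − 3·163 = -1180
  L = 74 + 66 + 5·132 − 2·(-1180) = 3160
  Y = 230 − 66 + 3·(-1180) + 3·3160 = 6104
  R = 172 − 5·66 + 3·3160 − 3·6104 = -8990
Policy B (G − 19):
  G = 66 − 19 = 47
  A = 132
  P = 150
  S = -31 + 2·47 − 6·132 − 3·150 = -1179
  L = 74 + 47 + 5·132 − 2·(-1179) = 3139
  Y = 230 − 47 + 3·(-1179) + 3·3139 = 6063
  R = 172 − 5·47 + 3·3139 − 3·6063 = -8835
R: -8990 − (-8835) = -155

-155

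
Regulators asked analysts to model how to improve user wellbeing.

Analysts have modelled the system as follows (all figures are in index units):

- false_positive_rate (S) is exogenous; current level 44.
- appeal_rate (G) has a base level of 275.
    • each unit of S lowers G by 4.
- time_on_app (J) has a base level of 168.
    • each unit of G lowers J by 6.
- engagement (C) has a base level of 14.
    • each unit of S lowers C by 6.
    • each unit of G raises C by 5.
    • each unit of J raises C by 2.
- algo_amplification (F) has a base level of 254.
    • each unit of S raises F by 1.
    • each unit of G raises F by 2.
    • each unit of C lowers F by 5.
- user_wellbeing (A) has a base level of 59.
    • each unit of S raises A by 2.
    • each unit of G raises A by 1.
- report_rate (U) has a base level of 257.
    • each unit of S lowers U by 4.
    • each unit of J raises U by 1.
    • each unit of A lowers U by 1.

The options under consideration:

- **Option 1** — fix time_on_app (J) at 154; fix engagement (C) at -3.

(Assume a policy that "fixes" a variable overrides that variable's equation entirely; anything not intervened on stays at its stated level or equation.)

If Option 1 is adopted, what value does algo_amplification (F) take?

Option 1 (J := 154, C := -3):
  S = 44
  G = 275 − 4·44 = 99
  J = 154
  C = -3
  F = 254 + 44 + 2·99 − 5·(-3) = 511

511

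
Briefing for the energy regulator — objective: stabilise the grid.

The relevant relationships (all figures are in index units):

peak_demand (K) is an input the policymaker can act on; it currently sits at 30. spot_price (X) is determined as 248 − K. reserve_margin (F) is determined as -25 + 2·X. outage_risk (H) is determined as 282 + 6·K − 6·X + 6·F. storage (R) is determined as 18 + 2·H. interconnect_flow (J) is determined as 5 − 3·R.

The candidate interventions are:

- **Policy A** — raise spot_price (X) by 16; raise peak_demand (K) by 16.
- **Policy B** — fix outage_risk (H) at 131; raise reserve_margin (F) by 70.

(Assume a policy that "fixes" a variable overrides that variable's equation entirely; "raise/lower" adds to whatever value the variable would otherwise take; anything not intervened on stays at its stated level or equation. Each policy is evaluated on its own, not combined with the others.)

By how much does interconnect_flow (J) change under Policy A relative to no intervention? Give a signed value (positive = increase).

Baseline:
  K = 30
  X = 248 − 30 = 218
  F = -25 + 2·218 = 411
  H = 282 + 6·30 − 6·218 + 6·411 = 1620
  R = 18 + 2·1620 = 3258
  J = 5 − 3·3258 = -9769
Policy A (X + 16, K + 16):
  K = 30 + 16 = 46
  X = 248 − 46 (+16 from intervention) = 218
  F = -25 + 2·218 = 411
  H = 282 + 6·46 − 6·218 + 6·411 = 1716
  R = 18 + 2·1716 = 3450
  J = 5 − 3·3450 = -10345
Change in J: -10345 − (-9769) = -576

-576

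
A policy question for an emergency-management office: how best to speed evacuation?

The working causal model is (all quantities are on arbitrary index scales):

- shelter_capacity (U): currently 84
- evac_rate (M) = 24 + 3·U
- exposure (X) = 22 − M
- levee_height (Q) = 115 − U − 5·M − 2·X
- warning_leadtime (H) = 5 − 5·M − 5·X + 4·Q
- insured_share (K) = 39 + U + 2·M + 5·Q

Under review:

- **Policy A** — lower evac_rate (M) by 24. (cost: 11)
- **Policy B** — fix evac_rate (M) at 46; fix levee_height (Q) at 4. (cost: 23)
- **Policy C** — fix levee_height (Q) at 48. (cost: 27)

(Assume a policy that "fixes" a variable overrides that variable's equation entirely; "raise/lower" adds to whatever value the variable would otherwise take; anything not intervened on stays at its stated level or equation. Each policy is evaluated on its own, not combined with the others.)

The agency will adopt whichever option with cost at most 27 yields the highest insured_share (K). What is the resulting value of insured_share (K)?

915

Policy A (M − 24):
  U = 84
  M = 24 + 3·84 (−24 from intervention) = 252
  X = 22 − 252 = -230
  Q = 115 − 84 − 5·252 − 2·(-230) = -769
  K = 39 + 84 + 2·252 + 5·(-769) = -3218
Policy B (M := 46, Q := 4):
  U = 84
  M = 46
  X = 22 − 46 = -24
  Q = 4
  K = 39 + 84 + 2·46 + 5·4 = 235
Policy C (Q := 48):
  U = 84
  M = 24 + 3·84 = 276
  X = 22 − 276 = -254
  Q = 48
  K = 39 + 84 + 2·276 + 5·48 = 915
Comparing — Policy A: K=-3218, Policy B: K=235, Policy C: K=915. Highest is 915 (Policy C).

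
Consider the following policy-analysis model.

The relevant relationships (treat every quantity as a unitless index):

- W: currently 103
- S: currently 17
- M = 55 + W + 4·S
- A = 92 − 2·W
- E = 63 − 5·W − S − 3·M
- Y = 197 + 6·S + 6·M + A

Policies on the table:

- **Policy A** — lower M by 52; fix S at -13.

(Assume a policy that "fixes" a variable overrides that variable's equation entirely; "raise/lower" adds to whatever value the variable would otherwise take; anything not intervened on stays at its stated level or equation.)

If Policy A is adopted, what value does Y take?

Policy A (M − 52, S := -13):
  W = 103
  S = -13
  M = 55 + 103 + 4·(-13) (−52 from intervention) = 54
  A = 92 − 2·103 = -114
  Y = 197 + 6·(-13) + 6·54 + (-114) = 329

329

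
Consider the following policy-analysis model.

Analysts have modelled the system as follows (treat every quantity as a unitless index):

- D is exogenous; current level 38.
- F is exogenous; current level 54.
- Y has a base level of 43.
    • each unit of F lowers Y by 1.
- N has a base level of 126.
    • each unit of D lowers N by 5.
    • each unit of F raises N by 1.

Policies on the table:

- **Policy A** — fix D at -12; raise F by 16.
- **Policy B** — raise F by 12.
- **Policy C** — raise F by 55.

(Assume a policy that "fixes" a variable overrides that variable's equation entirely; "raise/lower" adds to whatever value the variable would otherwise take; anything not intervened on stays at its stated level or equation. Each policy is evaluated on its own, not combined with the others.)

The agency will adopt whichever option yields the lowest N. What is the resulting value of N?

2

Policy A (D := -12, F + 16):
  D = -12
  F = 54 + 16 = 70
  N = 126 − 5·(-12) + 70 = 256
Policy B (F + 12):
  D = 38
  F = 54 + 12 = 66
  N = 126 − 5·38 + 66 = 2
Policy C (F + 55):
  D = 38
  F = 54 + 55 = 109
  N = 126 − 5·38 + 109 = 45
Comparing — Policy A: N=256, Policy B: N=2, Policy C: N=45. Lowest is 2 (Policy B).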